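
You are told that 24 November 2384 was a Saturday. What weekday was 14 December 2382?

Tuesday

Count forward from the earlier date (December 14, 2382) to the later (November 24, 2384):
December 2382: 31 − 14 = 17 days remain.
Then 22 full months totalling 670 days.
November 1–24, 2384: 24 days.
Total: 17 + 670 + 24 = 711 days.
711 mod 7 = 4, so 4 days before Saturday is Tuesday.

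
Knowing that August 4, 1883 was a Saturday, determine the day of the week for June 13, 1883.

Count forward from the earlier date (June 13, 1883) to the later (August 4, 1883):
June 1883: 30 − 13 = 17 days remain.
Then July (31): 31 days.
August 1–4, 1883: 4 days.
Total: 17 + 31 + 4 = 52 days.
52 mod 7 = 3, so 3 days before Saturday is Wednesday.

Wednesday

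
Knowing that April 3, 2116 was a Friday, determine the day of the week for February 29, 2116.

Count forward from the earlier date (February 29, 2116) to the later (April 3, 2116):
February 2116: 29 − 29 = 0 days remain (2116 is a leap year, so February has 29 days).
Then March (31): 31 days.
April 1–3, 2116: 3 days.
Total: 0 + 31 + 3 = 34 days.
34 mod 7 = 6, so 6 days before Friday is Saturday.

Saturday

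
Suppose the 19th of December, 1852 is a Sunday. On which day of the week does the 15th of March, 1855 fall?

December 19, 1852 → December 19, 1853: 365 days.
December 19, 1853 → December 19, 1854: 365 days.
December 1854: 31 − 19 = 12 days remain.
Then January (31), February 1855 (28): 31 + 28 = 59 days.
March 1–15, 1855: 15 days.
Residual: 86 days.
Total: 816 days.
816 mod 7 = 4, so 4 days after Sunday is Thursday.

Thursday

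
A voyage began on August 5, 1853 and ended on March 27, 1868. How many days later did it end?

5348

Day-of-year of August 5, 1853: 217.
Day-of-year of March 27, 1868: 87.
1853 has 365 days, so 365 − 217 = 148 days remain in 1853.
Full years 1854–1867: 11 common + 3 leap = 11×365 + 3×366 = 5113 days.
Total: 148 + 5113 + 87 = 5348 days.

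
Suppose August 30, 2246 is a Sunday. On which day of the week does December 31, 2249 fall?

Monday

Day-of-year of August 30, 2246: 242.
Day-of-year of December 31, 2249: 365.
2246 has 365 days, so 365 − 242 = 123 days remain in 2246.
Full years: 2247: 365; 2248: 366. Sum = 731.
Total: 123 + 731 + 365 = 1219 days.
1219 mod 7 = 1, so 1 day after Sunday is Monday.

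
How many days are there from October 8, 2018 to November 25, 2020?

Day-of-year of October 8, 2018: 281.
Day-of-year of November 25, 2020: 330.
2018 has 365 days, so 365 − 281 = 84 days remain in 2018.
Full years: 2019: 365. Sum = 365.
Total: 84 + 365 + 330 = 779 days.

779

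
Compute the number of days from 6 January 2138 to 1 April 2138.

85

January 2138: 31 − 6 = 25 days remain.
Then February 2138 (28), March (31): 28 + 31 = 59 days.
April 1, 2138: 1 day.
Total: 25 + 59 + 1 = 85 days.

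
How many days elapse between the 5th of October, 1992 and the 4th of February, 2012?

7061

From October 5, 1992 to October 5, 2011: 19 years, of which 4 contain a Feb 29 — 15×365 + 4×366 = 6939 days.
(2000 is a leap year (divisible by 400).)
October 2011: 31 − 5 = 26 days remain.
Then November (30), December (31), January (31): 30 + 31 + 31 = 92 days.
February 1–4, 2012: 4 days (2012 is a leap year).
Residual: 122 days.
Total: 7061 days.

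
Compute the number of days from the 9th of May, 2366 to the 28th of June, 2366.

50

May 2366: 31 − 9 = 22 days remain.
June 1–28, 2366: 28 days.
Total: 22 + 28 = 50 days.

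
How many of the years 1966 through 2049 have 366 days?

Years divisible by 4: 1968, 1972, …, 2048 — 21 in all.
2000 is divisible by 400, so still leap.
No century exceptions apply. Count: 21.

21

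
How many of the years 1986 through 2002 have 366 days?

Years divisible by 4 in [1986, 2002]: 1988, 1992, 1996, 2000.
2000 is divisible by 400, so still leap.
No century exceptions apply. Count: 4.

4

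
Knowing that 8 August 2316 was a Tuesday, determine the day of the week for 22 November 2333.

Day-of-year of August 8, 2316: 221.
Day-of-year of November 22, 2333: 326.
2316 has 366 days, so 366 − 221 = 145 days remain in 2316.
Full years 2317–2332: 12 common + 4 leap = 12×365 + 4×366 = 5844 days.
Total: 145 + 5844 + 326 = 6315 days.
6315 mod 7 = 1, so 1 day after Tuesday is Wednesday.

Wednesday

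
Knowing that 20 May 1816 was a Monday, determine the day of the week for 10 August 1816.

May 1816: 31 − 20 = 11 days remain.
Then June (30), July (31): 30 + 31 = 61 days.
August 1–10, 1816: 10 days.
Total: 11 + 61 + 10 = 82 days.
82 mod 7 = 5, so 5 days after Monday is Saturday.

Saturday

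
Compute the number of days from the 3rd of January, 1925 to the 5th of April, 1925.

January 1925: 31 − 3 = 28 days remain.
Then February 1925 (28), March (31): 28 + 31 = 59 days.
April 1–5, 1925: 5 days.
Total: 28 + 59 + 5 = 92 days.

92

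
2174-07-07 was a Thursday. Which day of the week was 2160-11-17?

Count forward from the earlier date (November 17, 2160) to the later (July 7, 2174):
Day-of-year of November 17, 2160: 322.
Day-of-year of July 7, 2174: 188.
2160 has 366 days, so 366 − 322 = 44 days remain in 2160.
Full years 2161–2173: 10 common + 3 leap = 10×365 + 3×366 = 4748 days.
Total: 44 + 4748 + 188 = 4980 days.
4980 mod 7 = 3, so 3 days before Thursday is Monday.

Monday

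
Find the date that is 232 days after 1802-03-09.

1802-10-27

Count 232 days after March 9, 1802:
March 1802: 31 − 9 = 22 days remain.
Then April (30), May (31), June (30), July (31), August (31), September (30): 30 + 31 + 30 + 31 + 31 + 30 = 183 days.
October 1–27, 1802: 27 days.
Total: 22 + 183 + 27 = 232 days.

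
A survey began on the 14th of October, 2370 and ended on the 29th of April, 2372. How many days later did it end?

October 14, 2370 → October 14, 2371: 365 days.
October 2371: 31 − 14 = 17 days remain.
Then November (30), December (31), January (31), February 2372 (29), March (31): 30 + 31 + 31 + 29 + 31 = 152 days.
April 1–29, 2372: 29 days.
Residual: 198 days.
Total: 563 days.

563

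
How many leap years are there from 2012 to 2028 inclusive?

Years divisible by 4 in [2012, 2028]: 2012, 2016, 2020, 2024, 2028.
No century exceptions apply. Count: 5.

5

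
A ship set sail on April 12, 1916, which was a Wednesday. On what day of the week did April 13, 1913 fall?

Sunday

Count forward from the earlier date (April 13, 1913) to the later (April 12, 1916):
April 13, 1913 → April 13, 1914: 365 days.
April 13, 1914 → April 13, 1915: 365 days.
April 1915: 30 − 13 = 17 days remain.
Then 11 full months totalling 336 days.
April 1–12, 1916: 12 days.
Residual: 365 days.
Total: 1095 days.
1095 mod 7 = 3, so 3 days before Wednesday is Sunday.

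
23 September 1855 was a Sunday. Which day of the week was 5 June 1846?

Friday

Count forward from the earlier date (June 5, 1846) to the later (September 23, 1855):
From June 5, 1846 to June 5, 1855: 9 years, of which 2 contain a Feb 29 — 7×365 + 2×366 = 3287 days.
June 1855: 30 − 5 = 25 days remain.
Then July (31), August (31): 31 + 31 = 62 days.
September 1–23, 1855: 23 days.
Residual: 110 days.
Total: 3397 days.
3397 mod 7 = 2, so 2 days before Sunday is Friday.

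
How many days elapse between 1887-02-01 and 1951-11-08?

From February 1, 1887 to February 1, 1951: 64 years, of which 15 contain a Feb 29 — 49×365 + 15×366 = 23375 days.
(1900 is not a leap year (divisible by 100 but not 400).)
February 1951: 28 − 1 = 27 days remain (1951 is not a leap year, so February has 28 days).
Then March (31), April (30), May (31), June (30), July (31), August (31), September (30), October (31): 31 + 30 + 31 + 30 + 31 + 31 + 30 + 31 = 245 days.
November 1–8, 1951: 8 days.
Residual: 280 days.
Total: 23655 days.

23655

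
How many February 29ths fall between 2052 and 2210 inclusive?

Years divisible by 4: 2052, 2056, …, 2208 — 40 in all.
Of these, 2100, 2200 are divisible by 100 but not 400, so not leap.
Leap years: 40 − 2 = 38.

38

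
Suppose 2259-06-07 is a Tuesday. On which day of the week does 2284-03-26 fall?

Wednesday

From June 7, 2259 to June 7, 2283: 24 years, of which 6 contain a Feb 29 — 18×365 + 6×366 = 8766 days.
June 2283: 30 − 7 = 23 days remain.
Then July (31), August (31), September (30), October (31), November (30), December (31), January (31), February 2284 (29): 31 + 31 + 30 + 31 + 30 + 31 + 31 + 29 = 244 days.
March 1–26, 2284: 26 days.
Residual: 293 days.
Total: 9059 days.
9059 mod 7 = 1, so 1 day after Tuesday is Wednesday.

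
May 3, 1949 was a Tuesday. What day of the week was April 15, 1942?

Count forward from the earlier date (April 15, 1942) to the later (May 3, 1949):
Day-of-year of April 15, 1942: 105.
Day-of-year of May 3, 1949: 123.
1942 has 365 days, so 365 − 105 = 260 days remain in 1942.
Full years: 1943: 365; 1944: 366; 1945: 365; 1946: 365; 1947: 365; 1948: 366. Sum = 2192.
Total: 260 + 2192 + 123 = 2575 days.
2575 mod 7 = 6, so 6 days before Tuesday is Wednesday.

Wednesday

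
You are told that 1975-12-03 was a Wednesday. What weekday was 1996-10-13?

Sunday

From December 3, 1975 to December 3, 1995: 20 years, of which 5 contain a Feb 29 — 15×365 + 5×366 = 7305 days.
December 1995: 31 − 3 = 28 days remain.
Then 9 full months totalling 274 days.
October 1–13, 1996: 13 days.
Residual: 315 days.
Total: 7620 days.
7620 mod 7 = 4, so 4 days after Wednesday is Sunday.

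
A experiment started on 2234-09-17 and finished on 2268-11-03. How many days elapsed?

12466

From September 17, 2234 to September 17, 2268: 34 years, of which 9 contain a Feb 29 — 25×365 + 9×366 = 12419 days.
September 2268: 30 − 17 = 13 days remain.
Then October (31): 31 days.
November 1–3, 2268: 3 days.
Residual: 47 days.
Total: 12466 days.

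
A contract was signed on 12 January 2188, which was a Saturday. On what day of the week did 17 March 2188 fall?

January 2188: 31 − 12 = 19 days remain.
Then February 2188 (29): 29 days.
March 1–17, 2188: 17 days.
Total: 19 + 29 + 17 = 65 days.
65 mod 7 = 2, so 2 days after Saturday is Monday.

Monday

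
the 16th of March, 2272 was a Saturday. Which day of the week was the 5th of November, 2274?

Thursday

March 16, 2272 → March 16, 2273: 365 days.
March 16, 2273 → March 16, 2274: 365 days.
March 2274: 31 − 16 = 15 days remain.
Then April (30), May (31), June (30), July (31), August (31), September (30), October (31): 30 + 31 + 30 + 31 + 31 + 30 + 31 = 214 days.
November 1–5, 2274: 5 days.
Residual: 234 days.
Total: 964 days.
964 mod 7 = 5, so 5 days after Saturday is Thursday.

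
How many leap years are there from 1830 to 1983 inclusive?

37

Years divisible by 4: 1832, 1836, …, 1980 — 38 in all.
Of these, 1900 is divisible by 100 but not 400, so not leap.
Leap years: 38 − 1 = 37.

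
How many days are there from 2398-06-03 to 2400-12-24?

935

June 2398: 30 − 3 = 27 days remain.
Then 29 full months totalling 884 days.
December 1–24, 2400: 24 days.
Total: 27 + 884 + 24 = 935 days.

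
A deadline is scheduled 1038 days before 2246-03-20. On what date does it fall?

2243-05-17

Count 1038 days before March 20, 2246:
Day-of-year of May 17, 2243: 137.
Day-of-year of March 20, 2246: 79.
2243 has 365 days, so 365 − 137 = 228 days remain in 2243.
Full years: 2244: 366; 2245: 365. Sum = 731.
Total: 228 + 731 + 79 = 1038 days.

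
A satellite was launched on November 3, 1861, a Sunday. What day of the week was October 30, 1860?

Tuesday

Count forward from the earlier date (October 30, 1860) to the later (November 3, 1861):
October 30, 1860 → October 30, 1861: 365 days.
October 1861: 31 − 30 = 1 day remains.
November 1–3, 1861: 3 days.
Residual: 4 days.
Total: 369 days.
369 mod 7 = 5, so 5 days before Sunday is Tuesday.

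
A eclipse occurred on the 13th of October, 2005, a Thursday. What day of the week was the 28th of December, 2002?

Saturday

Count forward from the earlier date (December 28, 2002) to the later (October 13, 2005):
December 28, 2002 → December 28, 2003: 365 days.
December 28, 2003 → December 28, 2004: 366 days (2004 is a leap year).
December 2004: 31 − 28 = 3 days remain.
Then 9 full months totalling 273 days.
October 1–13, 2005: 13 days.
Residual: 289 days.
Total: 1020 days.
1020 mod 7 = 5, so 5 days before Thursday is Saturday.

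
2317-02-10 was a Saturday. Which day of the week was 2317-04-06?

February 2317: 28 − 10 = 18 days remain (2317 is not a leap year, so February has 28 days).
Then March (31): 31 days.
April 1–6, 2317: 6 days.
Total: 18 + 31 + 6 = 55 days.
55 mod 7 = 6, so 6 days after Saturday is Friday.

Friday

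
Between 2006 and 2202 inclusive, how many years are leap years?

Years divisible by 4: 2008, 2012, …, 2200 — 49 in all.
Of these, 2100, 2200 are divisible by 100 but not 400, so not leap.
Leap years: 49 − 2 = 47.

47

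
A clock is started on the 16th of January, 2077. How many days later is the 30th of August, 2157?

29445

From January 16, 2077 to January 16, 2157: 80 years, of which 19 contain a Feb 29 — 61×365 + 19×366 = 29219 days.
(2100 is not a leap year (divisible by 100 but not 400).)
January 2157: 31 − 16 = 15 days remain.
Then February 2157 (28), March (31), April (30), May (31), June (30), July (31): 28 + 31 + 30 + 31 + 30 + 31 = 181 days.
August 1–30, 2157: 30 days.
Residual: 226 days.
Total: 29445 days.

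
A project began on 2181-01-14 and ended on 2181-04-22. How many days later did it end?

98

January 2181: 31 − 14 = 17 days remain.
Then February 2181 (28), March (31): 28 + 31 = 59 days.
April 1–22, 2181: 22 days.
Total: 17 + 59 + 22 = 98 days.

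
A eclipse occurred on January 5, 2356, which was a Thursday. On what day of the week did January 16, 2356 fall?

Monday

Within January 2356: 16 − 5 = 11 days.
11 mod 7 = 4, so 4 days after Thursday is Monday.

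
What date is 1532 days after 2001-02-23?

2005-05-05

Count 1532 days after February 23, 2001:
February 23, 2001 → February 23, 2002: 365 days.
February 23, 2002 → February 23, 2003: 365 days.
February 23, 2003 → February 23, 2004: 365 days.
February 23, 2004 → February 23, 2005: 366 days (2004 is a leap year).
February 2005: 28 − 23 = 5 days remain (2005 is not a leap year, so February has 28 days).
Then March (31), April (30): 31 + 30 = 61 days.
May 1–5, 2005: 5 days.
Residual: 71 days.
Total: 1532 days.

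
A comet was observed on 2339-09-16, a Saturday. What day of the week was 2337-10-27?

Count forward from the earlier date (October 27, 2337) to the later (September 16, 2339):
October 27, 2337 → October 27, 2338: 365 days.
October 2338: 31 − 27 = 4 days remain.
Then 10 full months totalling 304 days.
September 1–16, 2339: 16 days.
Residual: 324 days.
Total: 689 days.
689 mod 7 = 3, so 3 days before Saturday is Wednesday.

Wednesday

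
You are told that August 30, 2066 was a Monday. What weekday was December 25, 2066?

August 2066: 31 − 30 = 1 day remains.
Then September (30), October (31), November (30): 30 + 31 + 30 = 91 days.
December 1–25, 2066: 25 days.
Total: 1 + 91 + 25 = 117 days.
117 mod 7 = 5, so 5 days after Monday is Saturday.

Saturday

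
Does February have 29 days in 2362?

No

2362 is not a leap year.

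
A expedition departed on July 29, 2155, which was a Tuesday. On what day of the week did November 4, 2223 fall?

From July 29, 2155 to July 29, 2223: 68 years, of which 16 contain a Feb 29 — 52×365 + 16×366 = 24836 days.
(2200 is not a leap year (divisible by 100 but not 400).)
July 2223: 31 − 29 = 2 days remain.
Then August (31), September (30), October (31): 31 + 30 + 31 = 92 days.
November 1–4, 2223: 4 days.
Residual: 98 days.
Total: 24934 days.
24934 is a multiple of 7, so November 4, 2223 falls on the same weekday: Tuesday.

Tuesday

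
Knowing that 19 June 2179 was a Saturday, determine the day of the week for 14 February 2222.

From June 19, 2179 to June 19, 2221: 42 years, of which 10 contain a Feb 29 — 32×365 + 10×366 = 15340 days.
(2200 is not a leap year (divisible by 100 but not 400).)
June 2221: 30 − 19 = 11 days remain.
Then July (31), August (31), September (30), October (31), November (30), December (31), January (31): 31 + 31 + 30 + 31 + 30 + 31 + 31 = 215 days.
February 1–14, 2222: 14 days (2222 is not a leap year).
Residual: 240 days.
Total: 15580 days.
15580 mod 7 = 5, so 5 days after Saturday is Thursday.

Thursday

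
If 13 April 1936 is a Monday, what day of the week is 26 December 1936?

Saturday

April 1936: 30 − 13 = 17 days remain.
Then May (31), June (30), July (31), August (31), September (30), October (31), November (30): 31 + 30 + 31 + 31 + 30 + 31 + 30 = 214 days.
December 1–26, 1936: 26 days.
Total: 17 + 214 + 26 = 257 days.
257 mod 7 = 5, so 5 days after Monday is Saturday.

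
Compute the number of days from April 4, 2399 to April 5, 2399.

Within April 2399: 5 − 4 = 1 day.

1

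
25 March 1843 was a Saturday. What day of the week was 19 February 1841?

Count forward from the earlier date (February 19, 1841) to the later (March 25, 1843):
February 19, 1841 → February 19, 1842: 365 days.
February 19, 1842 → February 19, 1843: 365 days.
February 1843: 28 − 19 = 9 days remain (1843 is not a leap year, so February has 28 days).
March 1–25, 1843: 25 days.
Residual: 34 days.
Total: 764 days.
764 mod 7 = 1, so 1 day before Saturday is Friday.

Friday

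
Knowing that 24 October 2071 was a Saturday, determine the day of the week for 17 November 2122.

Day-of-year of October 24, 2071: 297.
Day-of-year of November 17, 2122: 321.
2071 has 365 days, so 365 − 297 = 68 days remain in 2071.
Full years 2072–2121: 38 common + 12 leap = 38×365 + 12×366 = 18262 days.
Total: 68 + 18262 + 321 = 18651 days.
18651 mod 7 = 3, so 3 days after Saturday is Tuesday.

Tuesday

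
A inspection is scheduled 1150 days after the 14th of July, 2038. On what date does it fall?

the 6th of September, 2041

Count 1150 days after July 14, 2038:
Day-of-year of July 14, 2038: 195.
Day-of-year of September 6, 2041: 249.
2038 has 365 days, so 365 − 195 = 170 days remain in 2038.
Full years: 2039: 365; 2040: 366. Sum = 731.
Total: 170 + 731 + 249 = 1150 days.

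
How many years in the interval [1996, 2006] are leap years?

Years divisible by 4 in [1996, 2006]: 1996, 2000, 2004.
2000 is divisible by 400, so still leap.
No century exceptions apply. Count: 3.

3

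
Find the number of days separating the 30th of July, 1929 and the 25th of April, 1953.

8670

From July 30, 1929 to July 30, 1952: 23 years, of which 6 contain a Feb 29 — 17×365 + 6×366 = 8401 days.
July 1952: 31 − 30 = 1 day remains.
Then August (31), September (30), October (31), November (30), December (31), January (31), February 1953 (28), March (31): 31 + 30 + 31 + 30 + 31 + 31 + 28 + 31 = 243 days.
April 1–25, 1953: 25 days.
Residual: 269 days.
Total: 8670 days.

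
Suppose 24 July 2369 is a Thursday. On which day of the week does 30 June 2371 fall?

Wednesday

July 24, 2369 → July 24, 2370: 365 days.
July 2370: 31 − 24 = 7 days remain.
Then 10 full months totalling 304 days.
June 1–30, 2371: 30 days.
Residual: 341 days.
Total: 706 days.
706 mod 7 = 6, so 6 days after Thursday is Wednesday.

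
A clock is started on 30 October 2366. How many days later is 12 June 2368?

Day-of-year of October 30, 2366: 303.
Day-of-year of June 12, 2368: 164.
2366 has 365 days, so 365 − 303 = 62 days remain in 2366.
Full years: 2367: 365. Sum = 365.
Total: 62 + 365 + 164 = 591 days.

591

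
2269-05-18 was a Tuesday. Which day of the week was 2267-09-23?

Monday

Count forward from the earlier date (September 23, 2267) to the later (May 18, 2269):
Day-of-year of September 23, 2267: 266.
Day-of-year of May 18, 2269: 138.
2267 has 365 days, so 365 − 266 = 99 days remain in 2267.
Full years: 2268: 366. Sum = 366.
Total: 99 + 366 + 138 = 603 days.
603 mod 7 = 1, so 1 day before Tuesday is Monday.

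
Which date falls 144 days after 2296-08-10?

2297-01-01

Count 144 days after August 10, 2296:
Day-of-year of August 10, 2296: 223.
Day-of-year of January 1, 2297: 1.
2296 has 366 days, so 366 − 223 = 143 days remain in 2296.
Total: 143 + 1 = 144 days.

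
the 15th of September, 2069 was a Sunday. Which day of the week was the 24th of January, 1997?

Friday

Count forward from the earlier date (January 24, 1997) to the later (September 15, 2069):
Day-of-year of January 24, 1997: 24.
Day-of-year of September 15, 2069: 258.
1997 has 365 days, so 365 − 24 = 341 days remain in 1997.
Full years 1998–2068: 53 common + 18 leap = 53×365 + 18×366 = 25933 days.
Total: 341 + 25933 + 258 = 26532 days.
26532 mod 7 = 2, so 2 days before Sunday is Friday.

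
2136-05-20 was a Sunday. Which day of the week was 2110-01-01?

Count forward from the earlier date (January 1, 2110) to the later (May 20, 2136):
From January 1, 2110 to January 1, 2136: 26 years, of which 6 contain a Feb 29 — 20×365 + 6×366 = 9496 days.
January 2136: 31 − 1 = 30 days remain.
Then February 2136 (29), March (31), April (30): 29 + 31 + 30 = 90 days.
May 1–20, 2136: 20 days.
Residual: 140 days.
Total: 9636 days.
9636 mod 7 = 4, so 4 days before Sunday is Wednesday.

Wednesday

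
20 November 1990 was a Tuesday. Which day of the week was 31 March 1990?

Saturday

Count forward from the earlier date (March 31, 1990) to the later (November 20, 1990):
March 1990: 31 − 31 = 0 days remain.
Then April (30), May (31), June (30), July (31), August (31), September (30), October (31): 30 + 31 + 30 + 31 + 31 + 30 + 31 = 214 days.
November 1–20, 1990: 20 days.
Total: 0 + 214 + 20 = 234 days.
234 mod 7 = 3, so 3 days before Tuesday is Saturday.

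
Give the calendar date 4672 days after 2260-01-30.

2272-11-14

Count 4672 days after January 30, 2260:
From January 30, 2260 to January 30, 2272: 12 years, of which 3 contain a Feb 29 — 9×365 + 3×366 = 4383 days.
January 2272: 31 − 30 = 1 day remains.
Then 9 full months totalling 274 days.
November 1–14, 2272: 14 days.
Residual: 289 days.
Total: 4672 days.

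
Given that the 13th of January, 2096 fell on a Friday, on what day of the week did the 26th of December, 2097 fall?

Thursday

Day-of-year of January 13, 2096: 13.
Day-of-year of December 26, 2097: 360.
2096 has 366 days, so 366 − 13 = 353 days remain in 2096.
Total: 353 + 360 = 713 days.
713 mod 7 = 6, so 6 days after Friday is Thursday.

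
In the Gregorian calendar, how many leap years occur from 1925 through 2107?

Years divisible by 4: 1928, 1932, …, 2104 — 45 in all.
Of these, 2100 is divisible by 100 but not 400, so not leap.
2000 is divisible by 400, so still leap.
Leap years: 45 − 1 = 44.

44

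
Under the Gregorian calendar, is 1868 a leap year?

1868 is a leap year.

Yes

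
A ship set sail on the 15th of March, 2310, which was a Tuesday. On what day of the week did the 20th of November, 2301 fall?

Wednesday

Count forward from the earlier date (November 20, 2301) to the later (March 15, 2310):
From November 20, 2301 to November 20, 2309: 8 years, of which 2 contain a Feb 29 — 6×365 + 2×366 = 2922 days.
November 2309: 30 − 20 = 10 days remain.
Then December (31), January (31), February 2310 (28): 31 + 31 + 28 = 90 days.
March 1–15, 2310: 15 days.
Residual: 115 days.
Total: 3037 days.
3037 mod 7 = 6, so 6 days before Tuesday is Wednesday.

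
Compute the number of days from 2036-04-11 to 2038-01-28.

Day-of-year of April 11, 2036: 102.
Day-of-year of January 28, 2038: 28.
2036 has 366 days, so 366 − 102 = 264 days remain in 2036.
Full years: 2037: 365. Sum = 365.
Total: 264 + 365 + 28 = 657 days.

657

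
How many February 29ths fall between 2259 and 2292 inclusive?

Years divisible by 4 in [2259, 2292]: 2260, 2264, 2268, 2272, 2276, 2280, 2284, 2288, 2292.
No century exceptions apply. Count: 9.

9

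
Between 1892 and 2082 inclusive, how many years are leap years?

Years divisible by 4: 1892, 1896, …, 2080 — 48 in all.
Of these, 1900 is divisible by 100 but not 400, so not leap.
2000 is divisible by 400, so still leap.
Leap years: 48 − 1 = 47.

47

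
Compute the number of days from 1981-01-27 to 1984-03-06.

Day-of-year of January 27, 1981: 27.
Day-of-year of March 6, 1984: 66.
1981 has 365 days, so 365 − 27 = 338 days remain in 1981.
Full years: 1982: 365; 1983: 365. Sum = 730.
Total: 338 + 730 + 66 = 1134 days.

1134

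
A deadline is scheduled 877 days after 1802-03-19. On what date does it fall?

1804-08-12

Count 877 days after March 19, 1802:
March 19, 1802 → March 19, 1803: 365 days.
March 19, 1803 → March 19, 1804: 366 days (1804 is a leap year).
March 1804: 31 − 19 = 12 days remain.
Then April (30), May (31), June (30), July (31): 30 + 31 + 30 + 31 = 122 days.
August 1–12, 1804: 12 days.
Residual: 146 days.
Total: 877 days.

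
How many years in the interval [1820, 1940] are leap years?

Years divisible by 4: 1820, 1824, …, 1940 — 31 in all.
Of these, 1900 is divisible by 100 but not 400, so not leap.
Leap years: 31 − 1 = 30.

30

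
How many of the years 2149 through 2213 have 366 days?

15

Years divisible by 4: 2152, 2156, …, 2212 — 16 in all.
Of these, 2200 is divisible by 100 but not 400, so not leap.
Leap years: 16 − 1 = 15.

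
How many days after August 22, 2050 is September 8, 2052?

748

August 2050: 31 − 22 = 9 days remain.
Then 24 full months totalling 731 days.
September 1–8, 2052: 8 days.
Total: 9 + 731 + 8 = 748 days.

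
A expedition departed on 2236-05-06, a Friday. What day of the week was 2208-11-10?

Count forward from the earlier date (November 10, 2208) to the later (May 6, 2236):
Day-of-year of November 10, 2208: 315.
Day-of-year of May 6, 2236: 127.
2208 has 366 days, so 366 − 315 = 51 days remain in 2208.
Full years 2209–2235: 21 common + 6 leap = 21×365 + 6×366 = 9861 days.
Total: 51 + 9861 + 127 = 10039 days.
10039 mod 7 = 1, so 1 day before Friday is Thursday.

Thursday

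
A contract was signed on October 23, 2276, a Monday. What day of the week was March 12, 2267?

Count forward from the earlier date (March 12, 2267) to the later (October 23, 2276):
From March 12, 2267 to March 12, 2276: 9 years, of which 3 contain a Feb 29 — 6×365 + 3×366 = 3288 days.
March 2276: 31 − 12 = 19 days remain.
Then April (30), May (31), June (30), July (31), August (31), September (30): 30 + 31 + 30 + 31 + 31 + 30 = 183 days.
October 1–23, 2276: 23 days.
Residual: 225 days.
Total: 3513 days.
3513 mod 7 = 6, so 6 days before Monday is Tuesday.

Tuesday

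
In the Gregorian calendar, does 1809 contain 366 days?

No

1809 is not a leap year.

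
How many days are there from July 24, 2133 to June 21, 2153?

7272

From July 24, 2133 to July 24, 2152: 19 years, of which 5 contain a Feb 29 — 14×365 + 5×366 = 6940 days.
July 2152: 31 − 24 = 7 days remain.
Then 10 full months totalling 304 days.
June 1–21, 2153: 21 days.
Residual: 332 days.
Total: 7272 days.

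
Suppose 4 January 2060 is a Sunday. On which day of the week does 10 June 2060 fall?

January 2060: 31 − 4 = 27 days remain.
Then February 2060 (29), March (31), April (30), May (31): 29 + 31 + 30 + 31 = 121 days.
June 1–10, 2060: 10 days.
Total: 27 + 121 + 10 = 158 days.
158 mod 7 = 4, so 4 days after Sunday is Thursday.

Thursday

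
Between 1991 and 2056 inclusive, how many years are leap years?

Years divisible by 4: 1992, 1996, …, 2056 — 17 in all.
2000 is divisible by 400, so still leap.
No century exceptions apply. Count: 17.

17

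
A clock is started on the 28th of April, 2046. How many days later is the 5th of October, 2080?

From April 28, 2046 to April 28, 2080: 34 years, of which 9 contain a Feb 29 — 25×365 + 9×366 = 12419 days.
April 2080: 30 − 28 = 2 days remain.
Then May (31), June (30), July (31), August (31), September (30): 31 + 30 + 31 + 31 + 30 = 153 days.
October 1–5, 2080: 5 days.
Residual: 160 days.
Total: 12579 days.

12579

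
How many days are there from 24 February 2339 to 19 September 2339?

February 2339: 28 − 24 = 4 days remain (2339 is not a leap year, so February has 28 days).
Then March (31), April (30), May (31), June (30), July (31), August (31): 31 + 30 + 31 + 30 + 31 + 31 = 184 days.
September 1–19, 2339: 19 days.
Total: 4 + 184 + 19 = 207 days.

207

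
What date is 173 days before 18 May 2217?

26 November 2216

Count 173 days before May 18, 2217:
Day-of-year of November 26, 2216: 331.
Day-of-year of May 18, 2217: 138.
2216 has 366 days, so 366 − 331 = 35 days remain in 2216.
Total: 35 + 138 = 173 days.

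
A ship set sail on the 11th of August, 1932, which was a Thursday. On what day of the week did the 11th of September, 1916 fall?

Count forward from the earlier date (September 11, 1916) to the later (August 11, 1932):
Day-of-year of September 11, 1916: 255.
Day-of-year of August 11, 1932: 224.
1916 has 366 days, so 366 − 255 = 111 days remain in 1916.
Full years 1917–1931: 12 common + 3 leap = 12×365 + 3×366 = 5478 days.
Total: 111 + 5478 + 224 = 5813 days.
5813 mod 7 = 3, so 3 days before Thursday is Monday.

Monday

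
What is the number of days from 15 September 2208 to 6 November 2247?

14296

From September 15, 2208 to September 15, 2247: 39 years, of which 9 contain a Feb 29 — 30×365 + 9×366 = 14244 days.
September 2247: 30 − 15 = 15 days remain.
Then October (31): 31 days.
November 1–6, 2247: 6 days.
Residual: 52 days.
Total: 14296 days.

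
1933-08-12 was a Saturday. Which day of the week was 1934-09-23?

August 12, 1933 → August 12, 1934: 365 days.
August 1934: 31 − 12 = 19 days remain.
September 1–23, 1934: 23 days.
Residual: 42 days.
Total: 407 days.
407 mod 7 = 1, so 1 day after Saturday is Sunday.

Sunday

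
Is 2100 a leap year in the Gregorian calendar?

2100 is not a leap year (divisible by 100 but not 400).

No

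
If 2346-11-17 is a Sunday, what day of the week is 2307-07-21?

Count forward from the earlier date (July 21, 2307) to the later (November 17, 2346):
From July 21, 2307 to July 21, 2346: 39 years, of which 10 contain a Feb 29 — 29×365 + 10×366 = 14245 days.
July 2346: 31 − 21 = 10 days remain.
Then August (31), September (30), October (31): 31 + 30 + 31 = 92 days.
November 1–17, 2346: 17 days.
Residual: 119 days.
Total: 14364 days.
14364 is a multiple of 7, so 2307-07-21 falls on the same weekday: Sunday.

Sunday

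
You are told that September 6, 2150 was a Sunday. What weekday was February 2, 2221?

From September 6, 2150 to September 6, 2220: 70 years, of which 17 contain a Feb 29 — 53×365 + 17×366 = 25567 days.
(2200 is not a leap year (divisible by 100 but not 400).)
September 2220: 30 − 6 = 24 days remain.
Then October (31), November (30), December (31), January (31): 31 + 30 + 31 + 31 = 123 days.
February 1–2, 2221: 2 days (2221 is not a leap year).
Residual: 149 days.
Total: 25716 days.
25716 mod 7 = 5, so 5 days after Sunday is Friday.

Friday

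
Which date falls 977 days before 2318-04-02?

2315-07-30

Count 977 days before April 2, 2318:
Day-of-year of July 30, 2315: 211.
Day-of-year of April 2, 2318: 92.
2315 has 365 days, so 365 − 211 = 154 days remain in 2315.
Full years: 2316: 366; 2317: 365. Sum = 731.
Total: 154 + 731 + 92 = 977 days.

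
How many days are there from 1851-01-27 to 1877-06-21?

9642

Day-of-year of January 27, 1851: 27.
Day-of-year of June 21, 1877: 172.
1851 has 365 days, so 365 − 27 = 338 days remain in 1851.
Full years 1852–1876: 18 common + 7 leap = 18×365 + 7×366 = 9132 days.
Total: 338 + 9132 + 172 = 9642 days.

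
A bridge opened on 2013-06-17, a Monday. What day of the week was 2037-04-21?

Tuesday

Day-of-year of June 17, 2013: 168.
Day-of-year of April 21, 2037: 111.
2013 has 365 days, so 365 − 168 = 197 days remain in 2013.
Full years 2014–2036: 17 common + 6 leap = 17×365 + 6×366 = 8401 days.
Total: 197 + 8401 + 111 = 8709 days.
8709 mod 7 = 1, so 1 day after Monday is Tuesday.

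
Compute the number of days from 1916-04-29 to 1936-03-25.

7270

Day-of-year of April 29, 1916: 120.
Day-of-year of March 25, 1936: 85.
1916 has 366 days, so 366 − 120 = 246 days remain in 1916.
Full years 1917–1935: 15 common + 4 leap = 15×365 + 4×366 = 6939 days.
Total: 246 + 6939 + 85 = 7270 days.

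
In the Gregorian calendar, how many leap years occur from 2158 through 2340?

Years divisible by 4: 2160, 2164, …, 2340 — 46 in all.
Of these, 2200, 2300 are divisible by 100 but not 400, so not leap.
Leap years: 46 − 2 = 44.

44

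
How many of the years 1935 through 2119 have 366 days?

Years divisible by 4: 1936, 1940, …, 2116 — 46 in all.
Of these, 2100 is divisible by 100 but not 400, so not leap.
2000 is divisible by 400, so still leap.
Leap years: 46 − 1 = 45.

45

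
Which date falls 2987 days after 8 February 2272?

13 April 2280

Count 2987 days after February 8, 2272:
Day-of-year of February 8, 2272: 39.
Day-of-year of April 13, 2280: 104.
2272 has 366 days, so 366 − 39 = 327 days remain in 2272.
Full years 2273–2279: 6 common + 1 leap = 6×365 + 1×366 = 2556 days.
Total: 327 + 2556 + 104 = 2987 days.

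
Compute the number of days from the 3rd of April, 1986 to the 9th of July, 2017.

From April 3, 1986 to April 3, 2017: 31 years, of which 8 contain a Feb 29 — 23×365 + 8×366 = 11323 days.
(2000 is a leap year (divisible by 400).)
April 2017: 30 − 3 = 27 days remain.
Then May (31), June (30): 31 + 30 = 61 days.
July 1–9, 2017: 9 days.
Residual: 97 days.
Total: 11420 days.

11420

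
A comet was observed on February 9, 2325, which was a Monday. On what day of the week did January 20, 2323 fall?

Count forward from the earlier date (January 20, 2323) to the later (February 9, 2325):
January 2323: 31 − 20 = 11 days remain.
Then 24 full months totalling 731 days.
February 1–9, 2325: 9 days (2325 is not a leap year).
Total: 11 + 731 + 9 = 751 days.
751 mod 7 = 2, so 2 days before Monday is Saturday.

Saturday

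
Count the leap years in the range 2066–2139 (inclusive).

17

Years divisible by 4: 2068, 2072, …, 2136 — 18 in all.
Of these, 2100 is divisible by 100 but not 400, so not leap.
Leap years: 18 − 1 = 17.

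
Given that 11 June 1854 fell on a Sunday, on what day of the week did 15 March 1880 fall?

Day-of-year of June 11, 1854: 162.
Day-of-year of March 15, 1880: 75.
1854 has 365 days, so 365 − 162 = 203 days remain in 1854.
Full years 1855–1879: 19 common + 6 leap = 19×365 + 6×366 = 9131 days.
Total: 203 + 9131 + 75 = 9409 days.
9409 mod 7 = 1, so 1 day after Sunday is Monday.

Monday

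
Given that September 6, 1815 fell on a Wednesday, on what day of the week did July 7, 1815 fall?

Friday

Count forward from the earlier date (July 7, 1815) to the later (September 6, 1815):
July 1815: 31 − 7 = 24 days remain.
Then August (31): 31 days.
September 1–6, 1815: 6 days.
Total: 24 + 31 + 6 = 61 days.
61 mod 7 = 5, so 5 days before Wednesday is Friday.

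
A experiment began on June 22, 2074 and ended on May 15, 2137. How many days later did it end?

Day-of-year of June 22, 2074: 173.
Day-of-year of May 15, 2137: 135.
2074 has 365 days, so 365 − 173 = 192 days remain in 2074.
Full years 2075–2136: 47 common + 15 leap = 47×365 + 15×366 = 22645 days.
Total: 192 + 22645 + 135 = 22972 days.

22972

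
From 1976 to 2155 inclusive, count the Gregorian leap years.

Years divisible by 4: 1976, 1980, …, 2152 — 45 in all.
Of these, 2100 is divisible by 100 but not 400, so not leap.
2000 is divisible by 400, so still leap.
Leap years: 45 − 1 = 44.

44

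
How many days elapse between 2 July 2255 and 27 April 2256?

July 2255: 31 − 2 = 29 days remain.
Then August (31), September (30), October (31), November (30), December (31), January (31), February 2256 (29), March (31): 31 + 30 + 31 + 30 + 31 + 31 + 29 + 31 = 244 days.
April 1–27, 2256: 27 days.
Residual: 300 days.
Total: 300 days.

300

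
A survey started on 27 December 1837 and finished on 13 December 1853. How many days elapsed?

5830

From December 27, 1837 to December 27, 1852: 15 years, of which 4 contain a Feb 29 — 11×365 + 4×366 = 5479 days.
December 1852: 31 − 27 = 4 days remain.
Then 11 full months totalling 334 days.
December 1–13, 1853: 13 days.
Residual: 351 days.
Total: 5830 days.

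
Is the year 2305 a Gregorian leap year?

No

2305 is not a leap year.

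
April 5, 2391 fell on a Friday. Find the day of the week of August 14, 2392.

Friday

April 2391: 30 − 5 = 25 days remain.
Then 15 full months totalling 458 days.
August 1–14, 2392: 14 days.
Total: 25 + 458 + 14 = 497 days.
497 is a multiple of 7, so August 14, 2392 falls on the same weekday: Friday.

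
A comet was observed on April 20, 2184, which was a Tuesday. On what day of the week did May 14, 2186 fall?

Day-of-year of April 20, 2184: 111.
Day-of-year of May 14, 2186: 134.
2184 has 366 days, so 366 − 111 = 255 days remain in 2184.
Full years: 2185: 365. Sum = 365.
Total: 255 + 365 + 134 = 754 days.
754 mod 7 = 5, so 5 days after Tuesday is Sunday.

Sunday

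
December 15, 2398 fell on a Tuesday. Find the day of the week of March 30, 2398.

Count forward from the earlier date (March 30, 2398) to the later (December 15, 2398):
March 2398: 31 − 30 = 1 day remains.
Then April (30), May (31), June (30), July (31), August (31), September (30), October (31), November (30): 30 + 31 + 30 + 31 + 31 + 30 + 31 + 30 = 244 days.
December 1–15, 2398: 15 days.
Total: 1 + 244 + 15 = 260 days.
260 mod 7 = 1, so 1 day before Tuesday is Monday.

Monday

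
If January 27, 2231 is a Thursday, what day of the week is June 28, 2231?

Tuesday

January 2231: 31 − 27 = 4 days remain.
Then February 2231 (28), March (31), April (30), May (31): 28 + 31 + 30 + 31 = 120 days.
June 1–28, 2231: 28 days.
Total: 4 + 120 + 28 = 152 days.
152 mod 7 = 5, so 5 days after Thursday is Tuesday.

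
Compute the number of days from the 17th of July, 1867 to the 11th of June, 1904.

From July 17, 1867 to July 17, 1903: 36 years, of which 8 contain a Feb 29 — 28×365 + 8×366 = 13148 days.
(1900 is not a leap year (divisible by 100 but not 400).)
July 1903: 31 − 17 = 14 days remain.
Then 10 full months totalling 305 days.
June 1–11, 1904: 11 days.
Residual: 330 days.
Total: 13478 days.

13478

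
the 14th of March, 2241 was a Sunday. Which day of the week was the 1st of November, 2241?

March 2241: 31 − 14 = 17 days remain.
Then April (30), May (31), June (30), July (31), August (31), September (30), October (31): 30 + 31 + 30 + 31 + 31 + 30 + 31 = 214 days.
November 1, 2241: 1 day.
Total: 17 + 214 + 1 = 232 days.
232 mod 7 = 1, so 1 day after Sunday is Monday.

Monday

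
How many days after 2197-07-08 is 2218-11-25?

Day-of-year of July 8, 2197: 189.
Day-of-year of November 25, 2218: 329.
2197 has 365 days, so 365 − 189 = 176 days remain in 2197.
Full years 2198–2217: 16 common + 4 leap = 16×365 + 4×366 = 7304 days.
Total: 176 + 7304 + 329 = 7809 days.

7809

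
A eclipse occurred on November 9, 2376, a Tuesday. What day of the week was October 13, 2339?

Friday

Count forward from the earlier date (October 13, 2339) to the later (November 9, 2376):
From October 13, 2339 to October 13, 2376: 37 years, of which 10 contain a Feb 29 — 27×365 + 10×366 = 13515 days.
October 2376: 31 − 13 = 18 days remain.
November 1–9, 2376: 9 days.
Residual: 27 days.
Total: 13542 days.
13542 mod 7 = 4, so 4 days before Tuesday is Friday.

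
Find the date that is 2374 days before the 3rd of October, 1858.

the 3rd of April, 1852

Count 2374 days before October 3, 1858:
Day-of-year of April 3, 1852: 94.
Day-of-year of October 3, 1858: 276.
1852 has 366 days, so 366 − 94 = 272 days remain in 1852.
Full years: 1853: 365; 1854: 365; 1855: 365; 1856: 366; 1857: 365. Sum = 1826.
Total: 272 + 1826 + 276 = 2374 days.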